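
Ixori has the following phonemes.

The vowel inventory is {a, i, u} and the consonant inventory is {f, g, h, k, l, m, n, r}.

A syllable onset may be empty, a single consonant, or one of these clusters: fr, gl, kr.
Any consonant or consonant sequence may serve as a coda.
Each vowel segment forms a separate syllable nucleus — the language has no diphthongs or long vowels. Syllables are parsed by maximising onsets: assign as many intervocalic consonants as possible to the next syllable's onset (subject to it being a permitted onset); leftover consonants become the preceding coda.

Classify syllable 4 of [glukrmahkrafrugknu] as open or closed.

The vowels are u, a, a, u, u — 5 nuclei, so 5 syllables.
V1 /u/ – V2 /a/: cluster /krm/ — the longest permitted-onset suffix is /m/; onset = /m/, preceding coda = /kr/.
V2 /a/ – V3 /a/: /hkr/ splits as /h/ + /kr/ (/kr/ is the longest suffix that is a licit onset).
V3 /a/ – V4 /u/: cluster /fr/ — /fr/ is itself a permitted onset, so the whole cluster goes right; preceding coda = ∅.
V4 /u/ – V5 /u/: /gkn/ splits as /gk/ + /n/ (/n/ is the longest suffix that is a licit onset).
Syllabification: glukr.mah.kra.frugk.nu.
Syllable 4 is /frugk/ with coda /gk/, so it is closed.

closed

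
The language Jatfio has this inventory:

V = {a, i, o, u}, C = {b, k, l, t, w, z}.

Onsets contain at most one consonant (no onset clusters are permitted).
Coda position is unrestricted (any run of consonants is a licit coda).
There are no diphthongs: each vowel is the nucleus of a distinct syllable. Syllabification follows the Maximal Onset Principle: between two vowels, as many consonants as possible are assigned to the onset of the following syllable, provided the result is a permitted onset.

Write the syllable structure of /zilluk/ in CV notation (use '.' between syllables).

The vowels are i, u — 2 nuclei, so 2 syllables.
σ1/σ2 boundary: /ll/; trying suffixes from longest down, /l/ is the first permitted one, so coda /l/ | onset /l/.
Result: zil.luk.
Mapping each syllable to C/V: /zil/ → CVC, /luk/ → CVC.

CVC.CVC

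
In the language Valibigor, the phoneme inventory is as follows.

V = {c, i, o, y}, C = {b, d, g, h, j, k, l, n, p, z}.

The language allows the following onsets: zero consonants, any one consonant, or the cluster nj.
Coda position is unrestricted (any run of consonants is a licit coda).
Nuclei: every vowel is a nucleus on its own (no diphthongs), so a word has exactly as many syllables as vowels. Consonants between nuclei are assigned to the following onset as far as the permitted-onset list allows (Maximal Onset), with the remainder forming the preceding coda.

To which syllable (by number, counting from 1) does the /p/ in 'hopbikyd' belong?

1

Nuclei (vowels): o, i, y → 3 syllables.
/o…i/ gap (V1→V2): cluster /pb/ — the longest permitted-onset suffix is /b/; onset = /b/, preceding coda = /p/.
/i…y/ gap (V2→V3): just /k/ — single C goes to the following onset.
Result: hop.bi.kyd.
The /p/ is in the coda of syllable 1 (/hop/).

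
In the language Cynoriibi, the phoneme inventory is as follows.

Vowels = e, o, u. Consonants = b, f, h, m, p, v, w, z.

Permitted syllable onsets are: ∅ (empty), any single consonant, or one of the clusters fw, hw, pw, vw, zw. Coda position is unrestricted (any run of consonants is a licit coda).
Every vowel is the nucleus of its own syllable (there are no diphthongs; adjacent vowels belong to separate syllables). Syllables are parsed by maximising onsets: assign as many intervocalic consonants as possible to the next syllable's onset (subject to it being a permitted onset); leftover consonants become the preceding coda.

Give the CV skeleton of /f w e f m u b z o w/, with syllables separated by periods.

CCVC.CVC.CVC

Nuclei (vowels): e, u, o → 3 syllables.
/e…u/ gap (V1→V2): /fm/ — longest licit onset from the right is /m/, leaving /f/ as coda.
/u…o/ gap (V2→V3): /bz/; trying suffixes from longest down, /z/ is the first permitted one, so coda /b/ | onset /z/.
Syllabification: fwef.mub.zow.
Mapping each syllable to C/V: /fwef/ → CCVC, /mub/ → CVC, /zow/ → CVC.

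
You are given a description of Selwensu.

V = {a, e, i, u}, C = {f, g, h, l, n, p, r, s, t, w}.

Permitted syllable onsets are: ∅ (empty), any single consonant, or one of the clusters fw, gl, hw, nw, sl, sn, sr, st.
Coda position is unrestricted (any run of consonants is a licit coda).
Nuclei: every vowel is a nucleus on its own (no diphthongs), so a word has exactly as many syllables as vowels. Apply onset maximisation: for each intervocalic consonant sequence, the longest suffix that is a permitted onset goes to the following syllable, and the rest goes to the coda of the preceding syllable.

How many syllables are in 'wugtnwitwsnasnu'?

Vowels present: u, i, a, u; each is a nucleus, giving 4 syllables.

4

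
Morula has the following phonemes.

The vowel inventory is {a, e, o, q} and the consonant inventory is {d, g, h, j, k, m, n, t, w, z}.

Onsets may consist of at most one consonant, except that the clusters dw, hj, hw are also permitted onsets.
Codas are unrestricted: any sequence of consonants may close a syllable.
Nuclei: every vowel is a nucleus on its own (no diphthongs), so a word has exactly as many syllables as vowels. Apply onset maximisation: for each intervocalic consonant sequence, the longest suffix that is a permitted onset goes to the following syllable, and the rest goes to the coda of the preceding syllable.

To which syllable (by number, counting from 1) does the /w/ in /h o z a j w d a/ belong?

2

Nuclei (vowels): o, a, a → 3 syllables.
Between /o/ (V1) and /a/ (V2): /z/ → onset of the next syllable (single consonants are always licit onsets).
Between /a/ (V2) and /a/ (V3): cluster /jwd/ — the longest permitted-onset suffix is /d/; onset = /d/, preceding coda = /jw/.
Syllabification: ho.zajw.da.
The /w/ is in the coda of syllable 2 (/zajw/).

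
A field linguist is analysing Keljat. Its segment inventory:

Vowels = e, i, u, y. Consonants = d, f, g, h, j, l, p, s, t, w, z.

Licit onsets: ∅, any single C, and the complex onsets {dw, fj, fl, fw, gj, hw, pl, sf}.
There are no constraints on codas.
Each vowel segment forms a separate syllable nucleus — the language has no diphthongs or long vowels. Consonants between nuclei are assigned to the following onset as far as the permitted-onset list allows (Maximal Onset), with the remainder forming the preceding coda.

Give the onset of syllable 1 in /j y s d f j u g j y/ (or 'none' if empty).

j

Nuclei (vowels): y, u, y → 3 syllables.
Between /y/ (V1) and /u/ (V2): cluster /sdfj/ — the longest permitted-onset suffix is /fj/; onset = /fj/, preceding coda = /sd/.
Between /u/ (V2) and /y/ (V3): /gj/ — entire cluster is a permitted onset → onset /gj/, coda ∅.
Putting it together: jysd.fju.gjy.
Syllable 1 is /jysd/: onset /j/, nucleus /y/, coda /sd/.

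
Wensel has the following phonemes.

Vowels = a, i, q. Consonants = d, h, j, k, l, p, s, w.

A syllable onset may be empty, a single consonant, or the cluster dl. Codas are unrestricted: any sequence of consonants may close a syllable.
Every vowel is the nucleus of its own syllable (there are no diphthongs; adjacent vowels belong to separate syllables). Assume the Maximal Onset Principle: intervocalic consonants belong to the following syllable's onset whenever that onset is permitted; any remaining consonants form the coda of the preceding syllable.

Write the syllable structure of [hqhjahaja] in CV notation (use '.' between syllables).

CVC.CV.CV.CV

Nuclei (vowels): q, a, a, a → 4 syllables.
V1 /q/ – V2 /a/: /hj/ splits as /h/ + /j/ (/j/ is the longest suffix that is a licit onset).
V2 /a/ – V3 /a/: /h/ → onset of the next syllable (single consonants are always licit onsets).
V3 /a/ – V4 /a/: /j/ is a single consonant, so it becomes the next onset.
Putting it together: hqh.ja.ha.ja.
Mapping each syllable to C/V: /hqh/ → CVC, /ja/ → CV, /ha/ → CV, /ja/ → CV.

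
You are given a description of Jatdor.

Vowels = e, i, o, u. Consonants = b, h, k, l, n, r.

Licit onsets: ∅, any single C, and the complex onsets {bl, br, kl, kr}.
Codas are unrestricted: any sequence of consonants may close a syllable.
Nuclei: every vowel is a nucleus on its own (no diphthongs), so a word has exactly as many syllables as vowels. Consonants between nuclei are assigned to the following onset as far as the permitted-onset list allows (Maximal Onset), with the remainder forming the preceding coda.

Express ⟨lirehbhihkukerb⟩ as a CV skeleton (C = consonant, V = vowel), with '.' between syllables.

CV.CVCC.CVC.CV.CVCC

Vowels present: i, e, i, u, e; each is a nucleus, giving 5 syllables.
σ1/σ2 boundary: /r/ is a single consonant, so it becomes the next onset.
σ2/σ3 boundary: /hbh/ — longest licit onset from the right is /h/, leaving /hb/ as coda.
σ3/σ4 boundary: /hk/ splits as /h/ + /k/ (/k/ is the longest suffix that is a licit onset).
σ4/σ5 boundary: /k/ → onset of the next syllable (single consonants are always licit onsets).
Putting it together: li.rehb.hih.ku.kerb.
Mapping each syllable to C/V: /li/ → CV, /rehb/ → CVCC, /hih/ → CVC, /ku/ → CV, /kerb/ → CVCC.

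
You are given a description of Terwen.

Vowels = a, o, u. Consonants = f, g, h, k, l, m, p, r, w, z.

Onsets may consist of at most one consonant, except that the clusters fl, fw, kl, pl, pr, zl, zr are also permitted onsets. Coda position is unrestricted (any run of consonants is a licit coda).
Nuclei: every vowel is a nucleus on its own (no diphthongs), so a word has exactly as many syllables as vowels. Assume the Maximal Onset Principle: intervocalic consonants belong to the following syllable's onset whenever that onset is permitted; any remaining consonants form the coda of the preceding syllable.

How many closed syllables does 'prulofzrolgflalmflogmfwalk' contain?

Vowels present: u, o, o, a, o, a; each is a nucleus, giving 6 syllables.
σ1/σ2 boundary: just /l/ — single C goes to the following onset.
σ2/σ3 boundary: /fzr/ splits as /f/ + /zr/ (/zr/ is the longest suffix that is a licit onset).
σ3/σ4 boundary: cluster /lgfl/ — the longest permitted-onset suffix is /fl/; onset = /fl/, preceding coda = /lg/.
σ4/σ5 boundary: /lmfl/ — longest licit onset from the right is /fl/, leaving /lm/ as coda.
σ5/σ6 boundary: cluster /gmfw/ — the longest permitted-onset suffix is /fw/; onset = /fw/, preceding coda = /gm/.
Result: pru.lof.zrolg.flalm.flogm.fwalk.
Classifying each syllable: /pru/ (open), /lof/ (closed), /zrolg/ (closed), /flalm/ (closed), /flogm/ (closed), /fwalk/ (closed).
Closed syllables: 5.

5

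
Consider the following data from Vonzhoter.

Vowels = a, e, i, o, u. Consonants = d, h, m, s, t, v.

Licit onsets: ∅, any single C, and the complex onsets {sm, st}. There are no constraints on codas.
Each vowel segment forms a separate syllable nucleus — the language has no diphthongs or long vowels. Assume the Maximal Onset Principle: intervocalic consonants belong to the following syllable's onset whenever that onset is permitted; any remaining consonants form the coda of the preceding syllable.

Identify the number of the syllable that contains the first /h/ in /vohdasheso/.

Nuclei (vowels): o, a, e, o → 4 syllables.
V1 /o/ – V2 /a/: /hd/; trying suffixes from longest down, /d/ is the first permitted one, so coda /h/ | onset /d/.
V2 /a/ – V3 /e/: /sh/ splits as /s/ + /h/ (/h/ is the longest suffix that is a licit onset).
V3 /e/ – V4 /o/: just /s/ — single C goes to the following onset.
Putting it together: voh.das.he.so.
The first /h/ is in the coda of syllable 1 (/voh/).

1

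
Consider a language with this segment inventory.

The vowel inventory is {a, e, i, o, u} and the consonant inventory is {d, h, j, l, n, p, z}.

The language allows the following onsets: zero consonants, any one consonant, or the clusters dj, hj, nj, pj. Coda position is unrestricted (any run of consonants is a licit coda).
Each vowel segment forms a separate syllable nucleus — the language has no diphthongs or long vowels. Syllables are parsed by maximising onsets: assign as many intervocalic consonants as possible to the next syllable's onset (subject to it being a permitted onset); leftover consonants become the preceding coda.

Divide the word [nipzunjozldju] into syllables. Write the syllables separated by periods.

nip.zu.njozl.dju

The vowels are i, u, o, u — 4 nuclei, so 4 syllables.
/i…u/ gap (V1→V2): cluster /pz/ — the longest permitted-onset suffix is /z/; onset = /z/, preceding coda = /p/.
/u…o/ gap (V2→V3): /nj/ — entire cluster is a permitted onset → onset /nj/, coda ∅.
/o…u/ gap (V3→V4): /zldj/; trying suffixes from longest down, /dj/ is the first permitted one, so coda /zl/ | onset /dj/.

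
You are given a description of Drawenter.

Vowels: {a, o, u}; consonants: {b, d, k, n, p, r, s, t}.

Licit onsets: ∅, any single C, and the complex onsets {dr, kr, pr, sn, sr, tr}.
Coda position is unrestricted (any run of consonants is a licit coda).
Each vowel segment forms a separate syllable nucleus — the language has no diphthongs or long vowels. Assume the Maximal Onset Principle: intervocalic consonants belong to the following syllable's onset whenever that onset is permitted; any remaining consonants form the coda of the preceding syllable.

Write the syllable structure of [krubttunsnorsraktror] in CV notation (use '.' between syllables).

Nuclei (vowels): u, u, o, a, o → 5 syllables.
σ1/σ2 boundary: /btt/; trying suffixes from longest down, /t/ is the first permitted one, so coda /bt/ | onset /t/.
σ2/σ3 boundary: cluster /nsn/ — the longest permitted-onset suffix is /sn/; onset = /sn/, preceding coda = /n/.
σ3/σ4 boundary: /rsr/ splits as /r/ + /sr/ (/sr/ is the longest suffix that is a licit onset).
σ4/σ5 boundary: /ktr/ — longest licit onset from the right is /tr/, leaving /k/ as coda.
So the parse is krubt.tun.snor.srak.tror.
Mapping each syllable to C/V: /krubt/ → CCVCC, /tun/ → CVC, /snor/ → CCVC, /srak/ → CCVC, /tror/ → CCVC.

CCVCC.CVC.CCVC.CCVC.CCVC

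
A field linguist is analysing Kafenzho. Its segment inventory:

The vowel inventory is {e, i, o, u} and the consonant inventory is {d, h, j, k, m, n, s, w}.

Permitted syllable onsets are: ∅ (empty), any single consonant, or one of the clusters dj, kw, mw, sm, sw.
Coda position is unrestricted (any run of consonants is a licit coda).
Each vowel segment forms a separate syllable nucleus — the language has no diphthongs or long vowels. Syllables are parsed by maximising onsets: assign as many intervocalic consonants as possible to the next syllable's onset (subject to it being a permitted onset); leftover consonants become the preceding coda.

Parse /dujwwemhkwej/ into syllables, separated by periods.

Nuclei (vowels): u, e, e → 3 syllables.
/u…e/ gap (V1→V2): /jww/; trying suffixes from longest down, /w/ is the first permitted one, so coda /jw/ | onset /w/.
/e…e/ gap (V2→V3): cluster /mhkw/ — the longest permitted-onset suffix is /kw/; onset = /kw/, preceding coda = /mh/.

dujw.wemh.kwej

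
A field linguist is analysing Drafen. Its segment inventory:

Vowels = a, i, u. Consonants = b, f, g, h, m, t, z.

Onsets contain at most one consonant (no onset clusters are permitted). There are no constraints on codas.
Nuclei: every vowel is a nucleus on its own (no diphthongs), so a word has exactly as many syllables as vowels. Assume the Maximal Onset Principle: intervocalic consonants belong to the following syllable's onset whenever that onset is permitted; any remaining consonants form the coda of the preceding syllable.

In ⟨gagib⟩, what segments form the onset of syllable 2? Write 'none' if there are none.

Nuclei (vowels): a, i → 2 syllables.
V1 /a/ – V2 /i/: just /g/ — single C goes to the following onset.
Putting it together: ga.gib.
Syllable 2 is /gib/: onset /g/, nucleus /i/, coda /b/.

g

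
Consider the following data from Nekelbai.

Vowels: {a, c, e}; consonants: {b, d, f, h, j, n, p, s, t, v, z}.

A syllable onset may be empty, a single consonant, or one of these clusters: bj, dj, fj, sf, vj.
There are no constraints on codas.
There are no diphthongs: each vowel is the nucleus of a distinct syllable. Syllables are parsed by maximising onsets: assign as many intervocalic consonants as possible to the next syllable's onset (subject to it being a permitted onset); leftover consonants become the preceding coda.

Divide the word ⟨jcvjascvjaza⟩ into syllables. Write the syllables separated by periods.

jc.vja.sc.vja.za

Vowels present: c, a, c, a, a; each is a nucleus, giving 5 syllables.
σ1/σ2 boundary: /vj/ — entire cluster is a permitted onset → onset /vj/, coda ∅.
σ2/σ3 boundary: /s/ is a single consonant, so it becomes the next onset.
σ3/σ4 boundary: cluster /vj/ — /vj/ is itself a permitted onset, so the whole cluster goes right; preceding coda = ∅.
σ4/σ5 boundary: /z/ → onset of the next syllable (single consonants are always licit onsets).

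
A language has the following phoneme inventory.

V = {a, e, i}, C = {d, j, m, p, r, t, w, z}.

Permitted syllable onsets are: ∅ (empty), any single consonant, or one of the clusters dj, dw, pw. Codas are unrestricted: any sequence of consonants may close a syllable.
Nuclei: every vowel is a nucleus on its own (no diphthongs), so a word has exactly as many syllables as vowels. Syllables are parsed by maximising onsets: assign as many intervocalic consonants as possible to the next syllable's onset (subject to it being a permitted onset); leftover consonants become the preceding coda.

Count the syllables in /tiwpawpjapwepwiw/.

5

Vowels present: i, a, a, e, i; each is a nucleus, giving 5 syllables.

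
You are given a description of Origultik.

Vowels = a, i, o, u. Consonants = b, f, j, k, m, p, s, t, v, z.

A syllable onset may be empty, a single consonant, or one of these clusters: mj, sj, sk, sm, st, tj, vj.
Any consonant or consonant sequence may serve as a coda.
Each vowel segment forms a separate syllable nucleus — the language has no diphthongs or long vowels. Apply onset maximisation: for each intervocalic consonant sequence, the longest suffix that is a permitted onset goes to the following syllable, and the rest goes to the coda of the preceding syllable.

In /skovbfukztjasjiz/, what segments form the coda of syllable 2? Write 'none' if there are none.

kz

The vowels are o, u, a, i — 4 nuclei, so 4 syllables.
V1 /o/ – V2 /u/: /vbf/; trying suffixes from longest down, /f/ is the first permitted one, so coda /vb/ | onset /f/.
V2 /u/ – V3 /a/: cluster /kztj/ — the longest permitted-onset suffix is /tj/; onset = /tj/, preceding coda = /kz/.
V3 /a/ – V4 /i/: /sj/ — entire cluster is a permitted onset → onset /sj/, coda ∅.
Syllabification: skovb.fukz.tja.sjiz.
Syllable 2 is /fukz/: onset /f/, nucleus /u/, coda /kz/.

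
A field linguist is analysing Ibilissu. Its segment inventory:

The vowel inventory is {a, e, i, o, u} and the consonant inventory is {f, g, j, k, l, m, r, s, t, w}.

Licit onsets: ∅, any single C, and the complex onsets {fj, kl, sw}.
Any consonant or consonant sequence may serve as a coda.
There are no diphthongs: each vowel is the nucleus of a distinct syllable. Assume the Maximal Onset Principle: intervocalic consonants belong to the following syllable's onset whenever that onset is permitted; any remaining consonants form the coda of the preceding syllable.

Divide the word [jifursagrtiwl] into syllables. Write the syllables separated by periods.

ji.fur.sagr.tiwl

Nuclei (vowels): i, u, a, i → 4 syllables.
σ1/σ2 boundary: just /f/ — single C goes to the following onset.
σ2/σ3 boundary: cluster /rs/ — the longest permitted-onset suffix is /s/; onset = /s/, preceding coda = /r/.
σ3/σ4 boundary: /grt/; trying suffixes from longest down, /t/ is the first permitted one, so coda /gr/ | onset /t/.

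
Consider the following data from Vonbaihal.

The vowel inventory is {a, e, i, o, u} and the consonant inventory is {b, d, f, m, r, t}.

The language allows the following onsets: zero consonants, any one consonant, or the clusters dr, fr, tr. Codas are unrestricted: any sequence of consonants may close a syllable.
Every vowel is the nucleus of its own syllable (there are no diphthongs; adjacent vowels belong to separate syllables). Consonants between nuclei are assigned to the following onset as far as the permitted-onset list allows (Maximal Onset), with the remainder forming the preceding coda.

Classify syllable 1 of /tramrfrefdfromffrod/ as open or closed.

closed

Vowels present: a, e, o, o; each is a nucleus, giving 4 syllables.
V1 /a/ – V2 /e/: /mrfr/; trying suffixes from longest down, /fr/ is the first permitted one, so coda /mr/ | onset /fr/.
V2 /e/ – V3 /o/: /fdfr/ — longest licit onset from the right is /fr/, leaving /fd/ as coda.
V3 /o/ – V4 /o/: /mffr/ — longest licit onset from the right is /fr/, leaving /mf/ as coda.
Result: tramr.frefd.fromf.frod.
Syllable 1 is /tramr/ with coda /mr/, so it is closed.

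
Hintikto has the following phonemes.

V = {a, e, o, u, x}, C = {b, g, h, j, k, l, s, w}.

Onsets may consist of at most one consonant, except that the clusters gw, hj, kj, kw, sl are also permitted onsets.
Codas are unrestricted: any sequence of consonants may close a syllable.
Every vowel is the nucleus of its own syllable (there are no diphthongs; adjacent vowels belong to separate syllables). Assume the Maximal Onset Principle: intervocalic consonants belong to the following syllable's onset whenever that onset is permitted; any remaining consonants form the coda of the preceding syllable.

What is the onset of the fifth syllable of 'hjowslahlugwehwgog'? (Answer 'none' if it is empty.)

g

Nuclei (vowels): o, a, u, e, o → 5 syllables.
/o…a/ gap (V1→V2): /wsl/ splits as /w/ + /sl/ (/sl/ is the longest suffix that is a licit onset).
/a…u/ gap (V2→V3): /hl/ — longest licit onset from the right is /l/, leaving /h/ as coda.
/u…e/ gap (V3→V4): /gw/ — entire cluster is a permitted onset → onset /gw/, coda ∅.
/e…o/ gap (V4→V5): cluster /hwg/ — the longest permitted-onset suffix is /g/; onset = /g/, preceding coda = /hw/.
So the parse is hjow.slah.lu.gwehw.gog.
Syllable 5 is /gog/: onset /g/, nucleus /o/, coda /g/.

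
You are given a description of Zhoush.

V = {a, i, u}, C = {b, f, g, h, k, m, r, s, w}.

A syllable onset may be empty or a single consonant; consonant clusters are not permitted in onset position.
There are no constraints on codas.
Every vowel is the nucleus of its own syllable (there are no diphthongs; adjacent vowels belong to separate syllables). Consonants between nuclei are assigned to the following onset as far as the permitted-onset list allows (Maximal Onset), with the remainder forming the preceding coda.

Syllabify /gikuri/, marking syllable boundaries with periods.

gi.ku.ri

Vowels present: i, u, i; each is a nucleus, giving 3 syllables.
σ1/σ2 boundary: /k/ is a single consonant, so it becomes the next onset.
σ2/σ3 boundary: just /r/ — single C goes to the following onset.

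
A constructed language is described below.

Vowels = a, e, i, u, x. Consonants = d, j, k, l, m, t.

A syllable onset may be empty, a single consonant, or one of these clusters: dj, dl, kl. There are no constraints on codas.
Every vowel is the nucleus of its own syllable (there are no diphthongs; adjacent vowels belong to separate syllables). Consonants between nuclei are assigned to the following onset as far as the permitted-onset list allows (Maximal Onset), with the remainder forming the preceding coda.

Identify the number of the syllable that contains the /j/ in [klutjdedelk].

The vowels are u, e, e — 3 nuclei, so 3 syllables.
σ1/σ2 boundary: /tjd/; trying suffixes from longest down, /d/ is the first permitted one, so coda /tj/ | onset /d/.
σ2/σ3 boundary: /d/ is a single consonant, so it becomes the next onset.
Result: klutj.de.delk.
The /j/ is in the coda of syllable 1 (/klutj/).

1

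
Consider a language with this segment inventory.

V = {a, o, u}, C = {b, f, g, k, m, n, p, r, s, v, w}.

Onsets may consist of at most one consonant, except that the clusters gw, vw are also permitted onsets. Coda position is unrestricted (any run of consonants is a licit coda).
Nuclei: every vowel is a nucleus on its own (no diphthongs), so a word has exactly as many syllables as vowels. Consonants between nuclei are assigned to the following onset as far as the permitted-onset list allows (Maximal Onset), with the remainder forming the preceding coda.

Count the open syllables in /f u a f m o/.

Vowels present: u, a, o; each is a nucleus, giving 3 syllables.
Between /u/ (V1) and /a/ (V2): nothing intervenes; syllable break is V.V.
Between /a/ (V2) and /o/ (V3): /fm/; trying suffixes from longest down, /m/ is the first permitted one, so coda /f/ | onset /m/.
Result: fu.af.mo.
Classifying each syllable: /fu/ (open), /af/ (closed), /mo/ (open).
Open syllables: 2.

2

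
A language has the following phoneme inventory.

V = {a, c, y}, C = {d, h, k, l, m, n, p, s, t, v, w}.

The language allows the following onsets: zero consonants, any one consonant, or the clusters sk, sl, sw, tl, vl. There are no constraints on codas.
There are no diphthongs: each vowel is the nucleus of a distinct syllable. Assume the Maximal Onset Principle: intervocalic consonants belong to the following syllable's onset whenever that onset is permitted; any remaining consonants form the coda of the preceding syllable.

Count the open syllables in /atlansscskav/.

2

Nuclei (vowels): a, a, c, a → 4 syllables.
σ1/σ2 boundary: /tl/ — entire cluster is a permitted onset → onset /tl/, coda ∅.
σ2/σ3 boundary: /nss/ splits as /ns/ + /s/ (/s/ is the longest suffix that is a licit onset).
σ3/σ4 boundary: /sk/ — entire cluster is a permitted onset → onset /sk/, coda ∅.
Result: a.tlans.sc.skav.
Classifying each syllable: /a/ (open), /tlans/ (closed), /sc/ (open), /skav/ (closed).
Open syllables: 2.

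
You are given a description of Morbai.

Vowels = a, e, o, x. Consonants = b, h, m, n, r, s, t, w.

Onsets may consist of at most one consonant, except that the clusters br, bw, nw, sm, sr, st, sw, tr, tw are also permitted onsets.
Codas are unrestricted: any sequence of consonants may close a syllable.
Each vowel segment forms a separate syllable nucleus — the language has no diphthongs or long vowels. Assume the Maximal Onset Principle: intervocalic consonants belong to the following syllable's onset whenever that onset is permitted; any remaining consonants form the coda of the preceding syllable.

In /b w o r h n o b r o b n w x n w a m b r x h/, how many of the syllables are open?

2

The vowels are o, o, o, x, a, x — 6 nuclei, so 6 syllables.
V1 /o/ – V2 /o/: cluster /rhn/ — the longest permitted-onset suffix is /n/; onset = /n/, preceding coda = /rh/.
V2 /o/ – V3 /o/: /br/ is a licit onset in full, so it all attaches to the next syllable.
V3 /o/ – V4 /x/: cluster /bnw/ — the longest permitted-onset suffix is /nw/; onset = /nw/, preceding coda = /b/.
V4 /x/ – V5 /a/: /nw/ — entire cluster is a permitted onset → onset /nw/, coda ∅.
V5 /a/ – V6 /x/: /mbr/ splits as /m/ + /br/ (/br/ is the longest suffix that is a licit onset).
Result: bworh.no.brob.nwx.nwam.brxh.
Classifying each syllable: /bworh/ (closed), /no/ (open), /brob/ (closed), /nwx/ (open), /nwam/ (closed), /brxh/ (closed).
Open syllables: 2.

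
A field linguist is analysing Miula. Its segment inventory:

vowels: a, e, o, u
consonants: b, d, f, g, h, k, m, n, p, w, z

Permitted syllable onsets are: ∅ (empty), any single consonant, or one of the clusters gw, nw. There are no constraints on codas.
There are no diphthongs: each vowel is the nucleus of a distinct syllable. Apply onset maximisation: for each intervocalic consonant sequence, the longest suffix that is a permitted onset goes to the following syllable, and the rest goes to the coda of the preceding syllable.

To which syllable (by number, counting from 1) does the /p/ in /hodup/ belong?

2

The vowels are o, u — 2 nuclei, so 2 syllables.
/o…u/ gap (V1→V2): /d/ → onset of the next syllable (single consonants are always licit onsets).
So the parse is ho.dup.
The /p/ is in the coda of syllable 2 (/dup/).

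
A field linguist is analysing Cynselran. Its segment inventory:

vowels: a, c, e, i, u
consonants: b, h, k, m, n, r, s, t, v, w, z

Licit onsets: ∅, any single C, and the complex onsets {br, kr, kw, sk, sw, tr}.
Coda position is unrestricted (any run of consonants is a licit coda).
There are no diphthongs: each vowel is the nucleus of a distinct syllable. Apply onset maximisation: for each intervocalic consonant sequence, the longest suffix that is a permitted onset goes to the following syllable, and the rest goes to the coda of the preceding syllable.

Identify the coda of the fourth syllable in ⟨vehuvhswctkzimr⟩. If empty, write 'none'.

mr

Vowels present: e, u, c, i; each is a nucleus, giving 4 syllables.
/e…u/ gap (V1→V2): just /h/ — single C goes to the following onset.
/u…c/ gap (V2→V3): /vhsw/ splits as /vh/ + /sw/ (/sw/ is the longest suffix that is a licit onset).
/c…i/ gap (V3→V4): /tkz/ — longest licit onset from the right is /z/, leaving /tk/ as coda.
Putting it together: ve.huvh.swctk.zimr.
Syllable 4 is /zimr/: onset /z/, nucleus /i/, coda /mr/.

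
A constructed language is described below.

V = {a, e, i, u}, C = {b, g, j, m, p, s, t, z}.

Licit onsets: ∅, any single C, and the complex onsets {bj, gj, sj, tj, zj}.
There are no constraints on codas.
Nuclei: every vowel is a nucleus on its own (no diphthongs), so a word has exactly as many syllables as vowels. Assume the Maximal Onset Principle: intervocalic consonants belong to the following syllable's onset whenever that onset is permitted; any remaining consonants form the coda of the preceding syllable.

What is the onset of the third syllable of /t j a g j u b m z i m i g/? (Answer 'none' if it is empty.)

The vowels are a, u, i, i — 4 nuclei, so 4 syllables.
/a…u/ gap (V1→V2): /gj/ is a licit onset in full, so it all attaches to the next syllable.
/u…i/ gap (V2→V3): cluster /bmz/ — the longest permitted-onset suffix is /z/; onset = /z/, preceding coda = /bm/.
/i…i/ gap (V3→V4): /m/ → onset of the next syllable (single consonants are always licit onsets).
Syllabification: tja.gjubm.zi.mig.
Syllable 3 is /zi/: onset /z/, nucleus /i/, coda ∅.

z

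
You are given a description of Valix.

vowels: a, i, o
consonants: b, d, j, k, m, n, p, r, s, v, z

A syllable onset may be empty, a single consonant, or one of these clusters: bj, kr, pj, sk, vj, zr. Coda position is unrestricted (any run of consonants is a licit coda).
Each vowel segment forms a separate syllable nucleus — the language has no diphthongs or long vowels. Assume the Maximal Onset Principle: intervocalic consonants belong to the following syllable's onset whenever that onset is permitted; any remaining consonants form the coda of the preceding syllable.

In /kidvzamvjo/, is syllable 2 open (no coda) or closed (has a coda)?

closed

Nuclei (vowels): i, a, o → 3 syllables.
/i…a/ gap (V1→V2): /dvz/ — longest licit onset from the right is /z/, leaving /dv/ as coda.
/a…o/ gap (V2→V3): /mvj/ — longest licit onset from the right is /vj/, leaving /m/ as coda.
Result: kidv.zam.vjo.
Syllable 2 is /zam/ with coda /m/, so it is closed.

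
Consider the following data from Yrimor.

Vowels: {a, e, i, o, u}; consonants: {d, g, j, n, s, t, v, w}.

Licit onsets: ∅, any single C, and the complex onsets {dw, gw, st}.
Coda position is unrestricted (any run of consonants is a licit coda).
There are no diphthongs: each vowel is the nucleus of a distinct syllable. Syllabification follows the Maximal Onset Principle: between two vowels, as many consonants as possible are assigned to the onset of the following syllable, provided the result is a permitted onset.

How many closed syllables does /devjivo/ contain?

The vowels are e, i, o — 3 nuclei, so 3 syllables.
Between /e/ (V1) and /i/ (V2): /vj/; trying suffixes from longest down, /j/ is the first permitted one, so coda /v/ | onset /j/.
Between /i/ (V2) and /o/ (V3): /v/ → onset of the next syllable (single consonants are always licit onsets).
Putting it together: dev.ji.vo.
Classifying each syllable: /dev/ (closed), /ji/ (open), /vo/ (open).
Closed syllables: 1.

1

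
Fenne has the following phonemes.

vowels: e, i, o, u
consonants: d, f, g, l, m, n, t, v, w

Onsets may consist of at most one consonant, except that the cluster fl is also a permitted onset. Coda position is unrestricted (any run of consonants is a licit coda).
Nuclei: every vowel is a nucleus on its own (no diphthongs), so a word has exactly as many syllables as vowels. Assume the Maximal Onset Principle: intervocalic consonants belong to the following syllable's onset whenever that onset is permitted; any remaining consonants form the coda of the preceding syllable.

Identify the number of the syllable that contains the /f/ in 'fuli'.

Nuclei (vowels): u, i → 2 syllables.
σ1/σ2 boundary: /l/ is a single consonant, so it becomes the next onset.
So the parse is fu.li.
The /f/ is in the onset of syllable 1 (/fu/).

1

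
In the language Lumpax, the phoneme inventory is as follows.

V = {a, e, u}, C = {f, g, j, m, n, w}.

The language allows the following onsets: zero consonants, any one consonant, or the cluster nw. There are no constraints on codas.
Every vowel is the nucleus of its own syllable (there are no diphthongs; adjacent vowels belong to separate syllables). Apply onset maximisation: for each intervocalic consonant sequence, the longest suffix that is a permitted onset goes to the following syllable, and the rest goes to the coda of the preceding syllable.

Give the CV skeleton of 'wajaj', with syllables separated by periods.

The vowels are a, a — 2 nuclei, so 2 syllables.
/a…a/ gap (V1→V2): /j/ is a single consonant, so it becomes the next onset.
So the parse is wa.jaj.
Mapping each syllable to C/V: /wa/ → CV, /jaj/ → CVC.

CV.CVC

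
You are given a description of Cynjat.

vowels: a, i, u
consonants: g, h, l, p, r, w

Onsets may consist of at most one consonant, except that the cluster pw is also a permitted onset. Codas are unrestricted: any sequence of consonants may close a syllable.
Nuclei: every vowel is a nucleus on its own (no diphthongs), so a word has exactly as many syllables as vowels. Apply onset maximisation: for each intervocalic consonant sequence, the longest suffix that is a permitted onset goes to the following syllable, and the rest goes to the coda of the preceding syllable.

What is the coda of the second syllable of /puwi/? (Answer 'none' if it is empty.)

Nuclei (vowels): u, i → 2 syllables.
σ1/σ2 boundary: /w/ is a single consonant, so it becomes the next onset.
Putting it together: pu.wi.
Syllable 2 is /wi/: onset /w/, nucleus /i/, coda ∅.

none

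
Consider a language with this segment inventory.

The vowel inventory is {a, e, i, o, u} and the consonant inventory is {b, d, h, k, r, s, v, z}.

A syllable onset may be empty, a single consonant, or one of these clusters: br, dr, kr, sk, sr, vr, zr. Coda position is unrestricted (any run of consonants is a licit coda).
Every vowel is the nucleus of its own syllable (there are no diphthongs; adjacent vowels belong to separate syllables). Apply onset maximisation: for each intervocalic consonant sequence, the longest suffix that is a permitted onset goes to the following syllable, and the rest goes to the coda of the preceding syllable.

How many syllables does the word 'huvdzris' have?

The vowels are u, i — 2 nuclei, so 2 syllables.

2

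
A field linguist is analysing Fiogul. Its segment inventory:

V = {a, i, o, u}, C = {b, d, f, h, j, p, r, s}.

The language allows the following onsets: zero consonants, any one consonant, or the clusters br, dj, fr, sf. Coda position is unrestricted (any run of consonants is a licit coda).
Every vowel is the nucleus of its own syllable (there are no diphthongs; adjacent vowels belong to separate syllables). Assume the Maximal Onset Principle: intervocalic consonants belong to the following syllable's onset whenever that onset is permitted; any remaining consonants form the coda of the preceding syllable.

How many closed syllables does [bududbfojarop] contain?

Vowels present: u, u, o, a, o; each is a nucleus, giving 5 syllables.
V1 /u/ – V2 /u/: /d/ is a single consonant, so it becomes the next onset.
V2 /u/ – V3 /o/: /dbf/ splits as /db/ + /f/ (/f/ is the longest suffix that is a licit onset).
V3 /o/ – V4 /a/: /j/ → onset of the next syllable (single consonants are always licit onsets).
V4 /a/ – V5 /o/: /r/ → onset of the next syllable (single consonants are always licit onsets).
Syllabification: bu.dudb.fo.ja.rop.
Classifying each syllable: /bu/ (open), /dudb/ (closed), /fo/ (open), /ja/ (open), /rop/ (closed).
Closed syllables: 2.

2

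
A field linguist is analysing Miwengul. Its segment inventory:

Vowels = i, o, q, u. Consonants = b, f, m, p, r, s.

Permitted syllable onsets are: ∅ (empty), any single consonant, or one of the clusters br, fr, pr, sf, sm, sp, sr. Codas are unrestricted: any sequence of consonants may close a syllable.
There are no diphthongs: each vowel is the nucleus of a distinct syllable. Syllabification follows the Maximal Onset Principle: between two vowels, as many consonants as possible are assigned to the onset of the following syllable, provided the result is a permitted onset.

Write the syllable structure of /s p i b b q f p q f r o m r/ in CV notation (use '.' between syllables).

Vowels present: i, q, q, o; each is a nucleus, giving 4 syllables.
V1 /i/ – V2 /q/: cluster /bb/ — the longest permitted-onset suffix is /b/; onset = /b/, preceding coda = /b/.
V2 /q/ – V3 /q/: /fp/; trying suffixes from longest down, /p/ is the first permitted one, so coda /f/ | onset /p/.
V3 /q/ – V4 /o/: cluster /fr/ — /fr/ is itself a permitted onset, so the whole cluster goes right; preceding coda = ∅.
Putting it together: spib.bqf.pq.fromr.
Mapping each syllable to C/V: /spib/ → CCVC, /bqf/ → CVC, /pq/ → CV, /fromr/ → CCVCC.

CCVC.CVC.CV.CCVCC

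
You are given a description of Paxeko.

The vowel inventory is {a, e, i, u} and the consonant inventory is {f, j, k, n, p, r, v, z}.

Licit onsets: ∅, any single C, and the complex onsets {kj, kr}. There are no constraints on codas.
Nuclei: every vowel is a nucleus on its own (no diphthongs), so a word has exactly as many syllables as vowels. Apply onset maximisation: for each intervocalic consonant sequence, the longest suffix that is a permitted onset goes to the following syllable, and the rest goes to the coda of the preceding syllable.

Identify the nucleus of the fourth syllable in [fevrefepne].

e

Vowels present: e, e, e, e; each is a nucleus, giving 4 syllables.
The fourth nucleus (vowel 4 from the left) is /e/.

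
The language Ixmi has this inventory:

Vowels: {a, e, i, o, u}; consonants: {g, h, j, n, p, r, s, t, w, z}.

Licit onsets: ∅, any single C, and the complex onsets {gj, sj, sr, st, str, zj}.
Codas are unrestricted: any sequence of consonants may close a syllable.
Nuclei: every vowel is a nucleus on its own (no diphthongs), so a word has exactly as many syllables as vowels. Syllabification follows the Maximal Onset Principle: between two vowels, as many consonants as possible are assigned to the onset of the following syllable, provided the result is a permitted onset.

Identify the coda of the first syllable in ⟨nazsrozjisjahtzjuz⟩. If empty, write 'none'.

The vowels are a, o, i, a, u — 5 nuclei, so 5 syllables.
σ1/σ2 boundary: /zsr/ splits as /z/ + /sr/ (/sr/ is the longest suffix that is a licit onset).
σ2/σ3 boundary: /zj/ — entire cluster is a permitted onset → onset /zj/, coda ∅.
σ3/σ4 boundary: /sj/ — entire cluster is a permitted onset → onset /sj/, coda ∅.
σ4/σ5 boundary: cluster /htzj/ — the longest permitted-onset suffix is /zj/; onset = /zj/, preceding coda = /ht/.
Putting it together: naz.sro.zji.sjaht.zjuz.
Syllable 1 is /naz/: onset /n/, nucleus /a/, coda /z/.

z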